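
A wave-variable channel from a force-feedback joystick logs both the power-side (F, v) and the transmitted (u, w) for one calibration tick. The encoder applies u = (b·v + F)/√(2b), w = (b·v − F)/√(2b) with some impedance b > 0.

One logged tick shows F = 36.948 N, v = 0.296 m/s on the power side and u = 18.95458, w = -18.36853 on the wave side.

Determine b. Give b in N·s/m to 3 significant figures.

b = 1.96 N·s/m

u + w = 0.58605;  u + w = √(2b)·v, so √(2b) = 0.58605/0.296 = 1.97990.
b = (√(2b))²/2 = 3.92000/2 = 1.96000.
(Check via u − w = 2F/√(2b): u − w = 37.32311, 2F/√(2b) = 37.32312.)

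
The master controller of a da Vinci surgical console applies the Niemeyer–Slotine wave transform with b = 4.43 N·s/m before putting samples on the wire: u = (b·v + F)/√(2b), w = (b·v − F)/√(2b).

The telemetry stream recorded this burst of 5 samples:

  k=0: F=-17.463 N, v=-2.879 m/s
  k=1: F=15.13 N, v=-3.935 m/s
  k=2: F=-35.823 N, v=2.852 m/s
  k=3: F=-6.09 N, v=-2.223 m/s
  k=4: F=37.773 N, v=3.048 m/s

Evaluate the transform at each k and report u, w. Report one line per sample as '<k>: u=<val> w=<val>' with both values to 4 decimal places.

0: u=-10.1516 w=1.5820
1: u=-0.7734 w=-10.9394
2: u=-7.7904 w=16.2796
3: u=-5.3544 w=-1.2625
4: u=17.2264 w=-8.1538

k=0: b·v=4.43×(-2.879)=-12.7540; √(2b)=2.9766; u=(-12.7540+(-17.463))/2.9766=-10.1516, w=(-12.7540−(-17.463))/2.9766=1.5820
k=1: b·v=4.43×(-3.935)=-17.4321; √(2b)=2.9766; u=(-17.4321+15.13)/2.9766=-0.7734, w=(-17.4321−15.13)/2.9766=-10.9394
k=2: b·v=4.43×2.852=12.6344; √(2b)=2.9766; u=(12.6344+(-35.823))/2.9766=-7.7904, w=(12.6344−(-35.823))/2.9766=16.2796
k=3: b·v=4.43×(-2.223)=-9.8479; √(2b)=2.9766; u=(-9.8479+(-6.09))/2.9766=-5.3544, w=(-9.8479−(-6.09))/2.9766=-1.2625
k=4: b·v=4.43×3.048=13.5026; √(2b)=2.9766; u=(13.5026+37.773)/2.9766=17.2264, w=(13.5026−37.773)/2.9766=-8.1538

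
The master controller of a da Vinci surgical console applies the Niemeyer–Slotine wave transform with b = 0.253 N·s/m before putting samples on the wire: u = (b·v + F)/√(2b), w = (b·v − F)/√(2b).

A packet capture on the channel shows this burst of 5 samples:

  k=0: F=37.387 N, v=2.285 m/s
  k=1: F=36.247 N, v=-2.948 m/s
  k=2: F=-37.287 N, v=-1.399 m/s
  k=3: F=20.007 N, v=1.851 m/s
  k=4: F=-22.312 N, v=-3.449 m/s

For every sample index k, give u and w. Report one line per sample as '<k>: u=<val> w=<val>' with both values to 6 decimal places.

0: u=53.371492 w=-51.746088
1: u=49.907663 w=-52.004684
2: u=-52.915790 w=51.920630
3: u=28.784261 w=-27.467576
4: u=-32.592997 w=30.139596

k=0: b·v=0.253×2.285=0.578105; √(2b)=0.711337; u=(0.578105+37.387)/0.711337=53.371492, w=(0.578105−37.387)/0.711337=-51.746088
k=1: b·v=0.253×(-2.948)=-0.745844; √(2b)=0.711337; u=(-0.745844+36.247)/0.711337=49.907663, w=(-0.745844−36.247)/0.711337=-52.004684
k=2: b·v=0.253×(-1.399)=-0.353947; √(2b)=0.711337; u=(-0.353947+(-37.287))/0.711337=-52.915790, w=(-0.353947−(-37.287))/0.711337=51.920630
k=3: b·v=0.253×1.851=0.468303; √(2b)=0.711337; u=(0.468303+20.007)/0.711337=28.784261, w=(0.468303−20.007)/0.711337=-27.467576
k=4: b·v=0.253×(-3.449)=-0.872597; √(2b)=0.711337; u=(-0.872597+(-22.312))/0.711337=-32.592997, w=(-0.872597−(-22.312))/0.711337=30.139596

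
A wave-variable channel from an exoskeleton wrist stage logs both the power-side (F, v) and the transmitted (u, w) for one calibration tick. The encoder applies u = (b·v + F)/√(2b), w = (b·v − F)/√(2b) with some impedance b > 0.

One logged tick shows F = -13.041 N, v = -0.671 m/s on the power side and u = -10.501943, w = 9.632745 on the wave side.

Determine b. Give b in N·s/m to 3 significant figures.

u + w = -0.869198;  u + w = √(2b)·v, so √(2b) = -0.869198/(-0.671) = 1.295377.
b = (√(2b))²/2 = 1.678002/2 = 0.839001.
(Check via u − w = 2F/√(2b): u − w = -20.134688, 2F/√(2b) = -20.134678.)

b = 0.839 N·s/m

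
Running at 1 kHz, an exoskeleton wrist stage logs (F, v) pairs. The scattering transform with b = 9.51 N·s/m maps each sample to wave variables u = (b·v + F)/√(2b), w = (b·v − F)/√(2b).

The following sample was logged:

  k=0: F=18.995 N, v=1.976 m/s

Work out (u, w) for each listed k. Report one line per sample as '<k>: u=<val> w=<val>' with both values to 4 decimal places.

k=0: b·v=9.51×1.976=18.7918; √(2b)=4.3612; u=(18.7918+18.995)/4.3612=8.6643, w=(18.7918−18.995)/4.3612=-0.0466

0: u=8.6643 w=-0.0466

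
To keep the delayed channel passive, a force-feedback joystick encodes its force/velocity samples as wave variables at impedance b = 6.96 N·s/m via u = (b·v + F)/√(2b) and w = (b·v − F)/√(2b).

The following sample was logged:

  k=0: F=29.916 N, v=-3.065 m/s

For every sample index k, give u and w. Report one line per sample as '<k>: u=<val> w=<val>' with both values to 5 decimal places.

0: u=2.30065 w=-13.73601

k=0: b·v=6.96×(-3.065)=-21.33240; √(2b)=3.73095; u=(-21.33240+29.916)/3.73095=2.30065, w=(-21.33240−29.916)/3.73095=-13.73601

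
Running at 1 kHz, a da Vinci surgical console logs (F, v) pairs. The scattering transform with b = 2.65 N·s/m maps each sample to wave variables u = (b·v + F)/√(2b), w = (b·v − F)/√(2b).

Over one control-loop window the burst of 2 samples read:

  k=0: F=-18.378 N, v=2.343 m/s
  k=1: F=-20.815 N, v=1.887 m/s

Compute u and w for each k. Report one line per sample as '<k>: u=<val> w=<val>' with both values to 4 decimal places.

k=0: b·v=2.65×2.343=6.2089; √(2b)=2.3022; u=(6.2089+(-18.378))/2.3022=-5.2859, w=(6.2089−(-18.378))/2.3022=10.6799
k=1: b·v=2.65×1.887=5.0005; √(2b)=2.3022; u=(5.0005+(-20.815))/2.3022=-6.8694, w=(5.0005−(-20.815))/2.3022=11.2136

0: u=-5.2859 w=10.6799
1: u=-6.8694 w=11.2136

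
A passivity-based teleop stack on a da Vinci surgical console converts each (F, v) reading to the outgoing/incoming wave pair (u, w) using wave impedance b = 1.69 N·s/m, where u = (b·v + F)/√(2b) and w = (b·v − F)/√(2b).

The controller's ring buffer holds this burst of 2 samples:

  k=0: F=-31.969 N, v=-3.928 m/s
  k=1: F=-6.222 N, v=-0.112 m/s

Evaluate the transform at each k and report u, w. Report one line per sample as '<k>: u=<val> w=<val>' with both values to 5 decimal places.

0: u=-20.99961 w=13.77807
1: u=-3.48728 w=3.28137

k=0: b·v=1.69×(-3.928)=-6.63832; √(2b)=1.83848; u=(-6.63832+(-31.969))/1.83848=-20.99961, w=(-6.63832−(-31.969))/1.83848=13.77807
k=1: b·v=1.69×(-0.112)=-0.18928; √(2b)=1.83848; u=(-0.18928+(-6.222))/1.83848=-3.48728, w=(-0.18928−(-6.222))/1.83848=3.28137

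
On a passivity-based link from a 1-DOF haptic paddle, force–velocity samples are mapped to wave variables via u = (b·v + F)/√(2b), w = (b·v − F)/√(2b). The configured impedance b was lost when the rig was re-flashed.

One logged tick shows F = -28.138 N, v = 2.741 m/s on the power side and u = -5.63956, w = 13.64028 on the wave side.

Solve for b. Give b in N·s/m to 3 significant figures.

u + w = 8.0007;  u + w = √(2b)·v, so √(2b) = 8.0007/2.741 = 2.9189.
b = (√(2b))²/2 = 8.5200/2 = 4.2600.
(Check via u − w = 2F/√(2b): u − w = -19.2798, 2F/√(2b) = -19.2798.)

b = 4.26 N·s/m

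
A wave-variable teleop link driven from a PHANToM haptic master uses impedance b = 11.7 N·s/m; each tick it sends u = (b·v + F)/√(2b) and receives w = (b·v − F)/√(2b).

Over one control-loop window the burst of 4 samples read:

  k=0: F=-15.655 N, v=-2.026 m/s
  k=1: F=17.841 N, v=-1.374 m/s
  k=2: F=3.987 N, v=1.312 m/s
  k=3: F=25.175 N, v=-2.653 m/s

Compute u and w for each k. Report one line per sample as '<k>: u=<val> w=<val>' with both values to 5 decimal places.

0: u=-8.13651 w=-1.66397
1: u=0.36491 w=-7.01144
2: u=3.99752 w=2.34909
3: u=-1.21246 w=-11.62104

k=0: b·v=11.7×(-2.026)=-23.70420; √(2b)=4.83735; u=(-23.70420+(-15.655))/4.83735=-8.13651, w=(-23.70420−(-15.655))/4.83735=-1.66397
k=1: b·v=11.7×(-1.374)=-16.07580; √(2b)=4.83735; u=(-16.07580+17.841)/4.83735=0.36491, w=(-16.07580−17.841)/4.83735=-7.01144
k=2: b·v=11.7×1.312=15.35040; √(2b)=4.83735; u=(15.35040+3.987)/4.83735=3.99752, w=(15.35040−3.987)/4.83735=2.34909
k=3: b·v=11.7×(-2.653)=-31.04010; √(2b)=4.83735; u=(-31.04010+25.175)/4.83735=-1.21246, w=(-31.04010−25.175)/4.83735=-11.62104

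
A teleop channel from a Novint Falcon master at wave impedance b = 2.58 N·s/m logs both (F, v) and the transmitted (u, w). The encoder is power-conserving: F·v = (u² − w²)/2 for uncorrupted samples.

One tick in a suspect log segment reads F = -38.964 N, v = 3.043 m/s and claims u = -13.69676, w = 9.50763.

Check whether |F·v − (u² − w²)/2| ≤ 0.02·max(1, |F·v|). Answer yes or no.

F·v = (-38.964)×3.043 = -118.56745 W.
(u² − w²)/2 = (187.60123 − 90.39503)/2 = 48.60310 W.
|Δ| = 167.17056;  2% of max(1, |F·v|) = 2.37135.

no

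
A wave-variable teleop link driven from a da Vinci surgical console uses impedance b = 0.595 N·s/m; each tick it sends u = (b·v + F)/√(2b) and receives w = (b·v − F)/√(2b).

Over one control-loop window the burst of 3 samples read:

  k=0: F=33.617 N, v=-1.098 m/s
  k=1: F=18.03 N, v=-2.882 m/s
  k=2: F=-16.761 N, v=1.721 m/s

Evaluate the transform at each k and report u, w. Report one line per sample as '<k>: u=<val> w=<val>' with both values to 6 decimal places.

k=0: b·v=0.595×(-1.098)=-0.653310; √(2b)=1.090871; u=(-0.653310+33.617)/1.090871=30.217765, w=(-0.653310−33.617)/1.090871=-31.415542
k=1: b·v=0.595×(-2.882)=-1.714790; √(2b)=1.090871; u=(-1.714790+18.03)/1.090871=14.956128, w=(-1.714790−18.03)/1.090871=-18.100019
k=2: b·v=0.595×1.721=1.023995; √(2b)=1.090871; u=(1.023995+(-16.761))/1.090871=-14.426089, w=(1.023995−(-16.761))/1.090871=16.303478

0: u=30.217765 w=-31.415542
1: u=14.956128 w=-18.100019
2: u=-14.426089 w=16.303478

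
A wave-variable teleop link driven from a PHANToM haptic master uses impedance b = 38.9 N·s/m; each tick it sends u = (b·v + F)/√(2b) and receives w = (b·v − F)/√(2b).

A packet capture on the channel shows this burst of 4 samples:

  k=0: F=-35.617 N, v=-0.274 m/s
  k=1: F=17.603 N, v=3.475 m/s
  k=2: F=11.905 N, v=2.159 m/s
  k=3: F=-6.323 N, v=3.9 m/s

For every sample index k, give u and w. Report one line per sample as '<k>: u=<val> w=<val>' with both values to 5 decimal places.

0: u=-5.24641 w=2.82961
1: u=17.32121 w=13.32979
2: u=10.87136 w=8.17195
3: u=16.48298 w=17.91670

k=0: b·v=38.9×(-0.274)=-10.65860; √(2b)=8.82043; u=(-10.65860+(-35.617))/8.82043=-5.24641, w=(-10.65860−(-35.617))/8.82043=2.82961
k=1: b·v=38.9×3.475=135.17750; √(2b)=8.82043; u=(135.17750+17.603)/8.82043=17.32121, w=(135.17750−17.603)/8.82043=13.32979
k=2: b·v=38.9×2.159=83.98510; √(2b)=8.82043; u=(83.98510+11.905)/8.82043=10.87136, w=(83.98510−11.905)/8.82043=8.17195
k=3: b·v=38.9×3.9=151.71000; √(2b)=8.82043; u=(151.71000+(-6.323))/8.82043=16.48298, w=(151.71000−(-6.323))/8.82043=17.91670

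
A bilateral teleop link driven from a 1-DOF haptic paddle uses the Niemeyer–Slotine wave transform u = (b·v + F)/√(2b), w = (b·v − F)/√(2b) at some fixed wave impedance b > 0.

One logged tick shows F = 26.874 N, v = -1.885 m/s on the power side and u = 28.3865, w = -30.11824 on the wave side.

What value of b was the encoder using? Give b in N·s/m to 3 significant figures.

u + w = -1.7317;  u + w = √(2b)·v, so √(2b) = -1.7317/(-1.885) = 0.9187.
b = (√(2b))²/2 = 0.8440/2 = 0.4220.
(Check via u − w = 2F/√(2b): u − w = 58.5047, 2F/√(2b) = 58.5047.)

b = 0.422 N·s/m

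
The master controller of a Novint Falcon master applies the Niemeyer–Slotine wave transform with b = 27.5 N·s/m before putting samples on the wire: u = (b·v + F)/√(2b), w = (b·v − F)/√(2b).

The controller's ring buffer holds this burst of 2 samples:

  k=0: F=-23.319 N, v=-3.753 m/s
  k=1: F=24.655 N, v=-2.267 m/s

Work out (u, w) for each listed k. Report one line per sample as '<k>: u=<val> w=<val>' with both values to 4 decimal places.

0: u=-17.0608 w=-10.7722
1: u=-5.0818 w=-11.7307

k=0: b·v=27.5×(-3.753)=-103.2075; √(2b)=7.4162; u=(-103.2075+(-23.319))/7.4162=-17.0608, w=(-103.2075−(-23.319))/7.4162=-10.7722
k=1: b·v=27.5×(-2.267)=-62.3425; √(2b)=7.4162; u=(-62.3425+24.655)/7.4162=-5.0818, w=(-62.3425−24.655)/7.4162=-11.7307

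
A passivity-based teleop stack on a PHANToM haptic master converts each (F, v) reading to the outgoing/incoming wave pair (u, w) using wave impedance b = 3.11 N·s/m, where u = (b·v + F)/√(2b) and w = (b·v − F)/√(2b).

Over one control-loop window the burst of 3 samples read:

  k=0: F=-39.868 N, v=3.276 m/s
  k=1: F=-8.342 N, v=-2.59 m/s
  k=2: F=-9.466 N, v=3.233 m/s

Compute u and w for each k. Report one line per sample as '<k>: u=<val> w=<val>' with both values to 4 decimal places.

0: u=-11.9005 w=20.0708
1: u=-6.5746 w=0.1151
2: u=0.2360 w=7.8271

k=0: b·v=3.11×3.276=10.1884; √(2b)=2.4940; u=(10.1884+(-39.868))/2.4940=-11.9005, w=(10.1884−(-39.868))/2.4940=20.0708
k=1: b·v=3.11×(-2.59)=-8.0549; √(2b)=2.4940; u=(-8.0549+(-8.342))/2.4940=-6.5746, w=(-8.0549−(-8.342))/2.4940=0.1151
k=2: b·v=3.11×3.233=10.0546; √(2b)=2.4940; u=(10.0546+(-9.466))/2.4940=0.2360, w=(10.0546−(-9.466))/2.4940=7.8271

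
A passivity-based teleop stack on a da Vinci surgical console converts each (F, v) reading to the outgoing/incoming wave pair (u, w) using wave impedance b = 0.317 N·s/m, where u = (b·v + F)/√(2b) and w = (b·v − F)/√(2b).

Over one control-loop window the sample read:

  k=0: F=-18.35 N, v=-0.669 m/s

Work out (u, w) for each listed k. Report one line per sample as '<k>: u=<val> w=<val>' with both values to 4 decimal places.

k=0: b·v=0.317×(-0.669)=-0.2121; √(2b)=0.7962; u=(-0.2121+(-18.35))/0.7962=-23.3121, w=(-0.2121−(-18.35))/0.7962=22.7794

0: u=-23.3121 w=22.7794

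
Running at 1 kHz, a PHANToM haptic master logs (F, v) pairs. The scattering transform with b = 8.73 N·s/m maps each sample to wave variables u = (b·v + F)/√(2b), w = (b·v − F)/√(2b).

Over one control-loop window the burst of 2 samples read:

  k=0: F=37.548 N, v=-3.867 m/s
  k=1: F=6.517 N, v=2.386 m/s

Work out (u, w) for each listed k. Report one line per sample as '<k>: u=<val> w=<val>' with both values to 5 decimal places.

0: u=0.90680 w=-17.06513
1: u=6.54461 w=3.42533

k=0: b·v=8.73×(-3.867)=-33.75891; √(2b)=4.17852; u=(-33.75891+37.548)/4.17852=0.90680, w=(-33.75891−37.548)/4.17852=-17.06513
k=1: b·v=8.73×2.386=20.82978; √(2b)=4.17852; u=(20.82978+6.517)/4.17852=6.54461, w=(20.82978−6.517)/4.17852=3.42533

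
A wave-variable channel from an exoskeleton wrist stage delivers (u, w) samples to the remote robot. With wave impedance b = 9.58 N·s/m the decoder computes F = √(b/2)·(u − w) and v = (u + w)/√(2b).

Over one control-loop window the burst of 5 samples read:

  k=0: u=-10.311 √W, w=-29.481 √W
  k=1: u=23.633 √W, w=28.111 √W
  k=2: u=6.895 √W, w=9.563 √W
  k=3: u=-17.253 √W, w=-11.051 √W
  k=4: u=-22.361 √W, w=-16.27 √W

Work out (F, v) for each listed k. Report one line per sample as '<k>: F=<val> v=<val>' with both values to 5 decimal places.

0: F=41.95559 v=-9.09071
1: F=-9.80058 v=11.82122
2: F=-5.83920 v=3.75993
3: F=-13.57374 v=-6.46621
4: F=-13.33080 v=-8.82548

k=0: u−w=19.17000, u+w=-39.79200; √(b/2)=2.18861, √(2b)=4.37721; F=2.18861×19.17=41.95559, v=-39.79200/4.37721=-9.09071
k=1: u−w=-4.47800, u+w=51.74400; √(b/2)=2.18861, √(2b)=4.37721; F=2.18861×(-4.478)=-9.80058, v=51.74400/4.37721=11.82122
k=2: u−w=-2.66800, u+w=16.45800; √(b/2)=2.18861, √(2b)=4.37721; F=2.18861×(-2.668)=-5.83920, v=16.45800/4.37721=3.75993
k=3: u−w=-6.20200, u+w=-28.30400; √(b/2)=2.18861, √(2b)=4.37721; F=2.18861×(-6.202)=-13.57374, v=-28.30400/4.37721=-6.46621
k=4: u−w=-6.09100, u+w=-38.63100; √(b/2)=2.18861, √(2b)=4.37721; F=2.18861×(-6.091)=-13.33080, v=-38.63100/4.37721=-8.82548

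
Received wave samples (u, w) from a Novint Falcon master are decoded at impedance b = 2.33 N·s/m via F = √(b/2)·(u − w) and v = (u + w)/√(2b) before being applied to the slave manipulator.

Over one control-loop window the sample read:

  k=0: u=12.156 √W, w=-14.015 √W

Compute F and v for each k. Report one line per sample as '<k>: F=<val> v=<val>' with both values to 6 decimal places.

0: F=28.247712 v=-0.861165

k=0: u−w=26.171000, u+w=-1.859000; √(b/2)=1.079352, √(2b)=2.158703; F=1.079352×26.171=28.247712, v=-1.859000/2.158703=-0.861165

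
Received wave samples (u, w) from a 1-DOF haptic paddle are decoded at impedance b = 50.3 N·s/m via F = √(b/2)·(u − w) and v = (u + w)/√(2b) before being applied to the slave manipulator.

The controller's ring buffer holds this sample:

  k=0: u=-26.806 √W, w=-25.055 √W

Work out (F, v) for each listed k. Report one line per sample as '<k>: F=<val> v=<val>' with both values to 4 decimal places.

0: F=-8.7812 v=-5.1706

k=0: u−w=-1.7510, u+w=-51.8610; √(b/2)=5.0150, √(2b)=10.0300; F=5.0150×(-1.751)=-8.7812, v=-51.8610/10.0300=-5.1706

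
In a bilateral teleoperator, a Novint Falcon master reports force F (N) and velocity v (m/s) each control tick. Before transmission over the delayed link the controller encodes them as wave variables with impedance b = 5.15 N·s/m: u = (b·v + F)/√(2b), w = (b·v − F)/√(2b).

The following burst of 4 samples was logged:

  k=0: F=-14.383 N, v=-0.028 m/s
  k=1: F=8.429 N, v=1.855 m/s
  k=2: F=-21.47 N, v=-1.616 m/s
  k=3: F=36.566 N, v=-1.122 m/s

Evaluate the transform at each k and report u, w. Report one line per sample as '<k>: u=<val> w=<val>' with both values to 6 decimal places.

0: u=-4.526508 w=4.436646
1: u=5.603062 w=0.350303
2: u=-9.282969 w=4.096641
3: u=9.593093 w=-13.193996

k=0: b·v=5.15×(-0.028)=-0.144200; √(2b)=3.209361; u=(-0.144200+(-14.383))/3.209361=-4.526508, w=(-0.144200−(-14.383))/3.209361=4.436646
k=1: b·v=5.15×1.855=9.553250; √(2b)=3.209361; u=(9.553250+8.429)/3.209361=5.603062, w=(9.553250−8.429)/3.209361=0.350303
k=2: b·v=5.15×(-1.616)=-8.322400; √(2b)=3.209361; u=(-8.322400+(-21.47))/3.209361=-9.282969, w=(-8.322400−(-21.47))/3.209361=4.096641
k=3: b·v=5.15×(-1.122)=-5.778300; √(2b)=3.209361; u=(-5.778300+36.566)/3.209361=9.593093, w=(-5.778300−36.566)/3.209361=-13.193996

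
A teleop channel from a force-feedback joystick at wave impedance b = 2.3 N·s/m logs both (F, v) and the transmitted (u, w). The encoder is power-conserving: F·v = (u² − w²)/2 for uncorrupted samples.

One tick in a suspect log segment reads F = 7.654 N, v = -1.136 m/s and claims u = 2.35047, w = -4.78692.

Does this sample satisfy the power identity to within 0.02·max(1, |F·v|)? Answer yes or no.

yes

F·v = 7.654×(-1.136) = -8.69494 W.
(u² − w²)/2 = (5.52471 − 22.91460)/2 = -8.69495 W.
|Δ| = 0.00000;  2% of max(1, |F·v|) = 0.17390.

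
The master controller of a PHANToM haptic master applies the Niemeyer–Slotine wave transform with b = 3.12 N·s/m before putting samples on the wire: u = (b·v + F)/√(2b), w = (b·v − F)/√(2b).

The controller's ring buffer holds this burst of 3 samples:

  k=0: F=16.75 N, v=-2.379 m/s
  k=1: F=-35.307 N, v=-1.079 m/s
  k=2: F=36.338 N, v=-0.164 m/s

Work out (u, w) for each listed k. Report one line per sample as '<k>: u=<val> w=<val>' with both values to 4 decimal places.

k=0: b·v=3.12×(-2.379)=-7.4225; √(2b)=2.4980; u=(-7.4225+16.75)/2.4980=3.7340, w=(-7.4225−16.75)/2.4980=-9.6767
k=1: b·v=3.12×(-1.079)=-3.3665; √(2b)=2.4980; u=(-3.3665+(-35.307))/2.4980=-15.4818, w=(-3.3665−(-35.307))/2.4980=12.7864
k=2: b·v=3.12×(-0.164)=-0.5117; √(2b)=2.4980; u=(-0.5117+36.338)/2.4980=14.3420, w=(-0.5117−36.338)/2.4980=-14.7517

0: u=3.7340 w=-9.6767
1: u=-15.4818 w=12.7864
2: u=14.3420 w=-14.7517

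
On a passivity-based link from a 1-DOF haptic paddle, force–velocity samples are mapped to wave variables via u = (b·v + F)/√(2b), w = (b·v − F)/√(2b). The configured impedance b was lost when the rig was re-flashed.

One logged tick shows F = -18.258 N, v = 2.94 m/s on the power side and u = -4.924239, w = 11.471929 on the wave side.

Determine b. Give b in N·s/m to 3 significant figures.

b = 2.48 N·s/m

u + w = 6.547690;  u + w = √(2b)·v, so √(2b) = 6.547690/2.94 = 2.227105.
b = (√(2b))²/2 = 4.959999/2 = 2.479999.
(Check via u − w = 2F/√(2b): u − w = -16.396168, 2F/√(2b) = -16.396170.)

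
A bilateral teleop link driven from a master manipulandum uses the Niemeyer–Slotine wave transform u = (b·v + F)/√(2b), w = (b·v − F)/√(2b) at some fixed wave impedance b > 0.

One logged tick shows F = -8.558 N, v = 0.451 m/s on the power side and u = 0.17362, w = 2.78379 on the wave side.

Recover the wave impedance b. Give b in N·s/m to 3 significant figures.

b = 21.5 N·s/m

u + w = 2.95741;  u + w = √(2b)·v, so √(2b) = 2.95741/0.451 = 6.55745.
b = (√(2b))²/2 = 43.00015/2 = 21.50008.
(Check via u − w = 2F/√(2b): u − w = -2.61017, 2F/√(2b) = -2.61016.)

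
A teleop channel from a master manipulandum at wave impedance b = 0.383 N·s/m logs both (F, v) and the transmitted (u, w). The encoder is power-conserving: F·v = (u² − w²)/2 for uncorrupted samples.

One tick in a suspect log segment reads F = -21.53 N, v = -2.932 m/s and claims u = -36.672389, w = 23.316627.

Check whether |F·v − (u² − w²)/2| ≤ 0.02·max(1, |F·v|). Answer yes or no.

no

F·v = (-21.53)×(-2.932) = 63.125960 W.
(u² − w²)/2 = (1344.864115 − 543.665095)/2 = 400.599510 W.
|Δ| = 337.473550;  2% of max(1, |F·v|) = 1.262519.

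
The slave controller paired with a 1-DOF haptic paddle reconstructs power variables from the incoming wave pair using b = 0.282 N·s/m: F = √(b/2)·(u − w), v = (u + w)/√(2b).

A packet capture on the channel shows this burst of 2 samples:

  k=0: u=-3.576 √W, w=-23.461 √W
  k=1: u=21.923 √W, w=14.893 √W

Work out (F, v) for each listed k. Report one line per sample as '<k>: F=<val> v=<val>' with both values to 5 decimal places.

k=0: u−w=19.88500, u+w=-27.03700; √(b/2)=0.37550, √(2b)=0.75100; F=0.37550×19.885=7.46681, v=-27.03700/0.75100=-36.00136
k=1: u−w=7.03000, u+w=36.81600; √(b/2)=0.37550, √(2b)=0.75100; F=0.37550×7.03=2.63976, v=36.81600/0.75100=49.02268

0: F=7.46681 v=-36.00136
1: F=2.63976 v=49.02268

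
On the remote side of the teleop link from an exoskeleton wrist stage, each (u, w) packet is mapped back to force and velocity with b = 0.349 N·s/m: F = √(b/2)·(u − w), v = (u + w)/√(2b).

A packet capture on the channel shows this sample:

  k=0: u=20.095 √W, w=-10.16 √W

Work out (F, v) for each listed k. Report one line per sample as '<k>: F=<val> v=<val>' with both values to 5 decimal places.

0: F=12.63848 v=11.89160

k=0: u−w=30.25500, u+w=9.93500; √(b/2)=0.41773, √(2b)=0.83546; F=0.41773×30.255=12.63848, v=9.93500/0.83546=11.89160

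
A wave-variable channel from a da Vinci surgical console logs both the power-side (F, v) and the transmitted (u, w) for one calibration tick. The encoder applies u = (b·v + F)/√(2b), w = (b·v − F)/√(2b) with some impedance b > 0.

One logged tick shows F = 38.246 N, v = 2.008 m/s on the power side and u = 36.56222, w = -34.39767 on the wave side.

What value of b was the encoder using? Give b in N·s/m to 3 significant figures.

b = 0.581 N·s/m

u + w = 2.1646;  u + w = √(2b)·v, so √(2b) = 2.1646/2.008 = 1.0780.
b = (√(2b))²/2 = 1.1620/2 = 0.5810.
(Check via u − w = 2F/√(2b): u − w = 70.9599, 2F/√(2b) = 70.9598.)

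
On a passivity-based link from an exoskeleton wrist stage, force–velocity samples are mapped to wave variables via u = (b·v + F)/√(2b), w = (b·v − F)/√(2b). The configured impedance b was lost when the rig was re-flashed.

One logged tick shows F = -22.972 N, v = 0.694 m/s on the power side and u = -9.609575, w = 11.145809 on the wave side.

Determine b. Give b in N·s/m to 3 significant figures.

b = 2.45 N·s/m

u + w = 1.536234;  u + w = √(2b)·v, so √(2b) = 1.536234/0.694 = 2.213594.
b = (√(2b))²/2 = 4.899997/2 = 2.449998.
(Check via u − w = 2F/√(2b): u − w = -20.755384, 2F/√(2b) = -20.755390.)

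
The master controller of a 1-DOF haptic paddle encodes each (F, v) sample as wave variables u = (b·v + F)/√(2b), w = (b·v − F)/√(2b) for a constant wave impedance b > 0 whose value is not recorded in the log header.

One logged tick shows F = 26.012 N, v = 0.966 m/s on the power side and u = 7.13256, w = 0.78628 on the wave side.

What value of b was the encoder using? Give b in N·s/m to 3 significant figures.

b = 33.6 N·s/m

u + w = 7.9188;  u + w = √(2b)·v, so √(2b) = 7.9188/0.966 = 8.1976.
b = (√(2b))²/2 = 67.1999/2 = 33.6000.
(Check via u − w = 2F/√(2b): u − w = 6.3463, 2F/√(2b) = 6.3463.)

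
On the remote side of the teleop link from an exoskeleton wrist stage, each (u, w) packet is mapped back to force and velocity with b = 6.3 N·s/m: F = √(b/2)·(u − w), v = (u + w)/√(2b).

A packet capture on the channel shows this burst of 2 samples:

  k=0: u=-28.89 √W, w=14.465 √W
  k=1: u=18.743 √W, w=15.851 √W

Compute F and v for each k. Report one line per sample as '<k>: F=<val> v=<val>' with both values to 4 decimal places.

0: F=-76.9475 v=-4.0638
1: F=5.1328 v=9.7458

k=0: u−w=-43.3550, u+w=-14.4250; √(b/2)=1.7748, √(2b)=3.5496; F=1.7748×(-43.355)=-76.9475, v=-14.4250/3.5496=-4.0638
k=1: u−w=2.8920, u+w=34.5940; √(b/2)=1.7748, √(2b)=3.5496; F=1.7748×2.892=5.1328, v=34.5940/3.5496=9.7458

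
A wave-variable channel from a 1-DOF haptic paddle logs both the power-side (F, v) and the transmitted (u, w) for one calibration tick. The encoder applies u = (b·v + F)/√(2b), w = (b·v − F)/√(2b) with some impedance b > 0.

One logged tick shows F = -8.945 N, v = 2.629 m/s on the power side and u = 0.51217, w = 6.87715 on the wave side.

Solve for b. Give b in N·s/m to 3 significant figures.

b = 3.95 N·s/m

u + w = 7.38932;  u + w = √(2b)·v, so √(2b) = 7.38932/2.629 = 2.81070.
b = (√(2b))²/2 = 7.90001/2 = 3.95001.
(Check via u − w = 2F/√(2b): u − w = -6.36498, 2F/√(2b) = -6.36497.)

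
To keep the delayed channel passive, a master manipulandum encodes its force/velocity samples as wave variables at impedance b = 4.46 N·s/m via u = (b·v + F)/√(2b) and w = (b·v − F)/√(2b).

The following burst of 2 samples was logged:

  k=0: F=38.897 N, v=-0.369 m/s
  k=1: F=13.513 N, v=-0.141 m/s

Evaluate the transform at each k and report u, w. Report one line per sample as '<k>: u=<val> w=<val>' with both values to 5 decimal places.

0: u=12.47264 w=-13.57471
1: u=4.31393 w=-4.73504

k=0: b·v=4.46×(-0.369)=-1.64574; √(2b)=2.98664; u=(-1.64574+38.897)/2.98664=12.47264, w=(-1.64574−38.897)/2.98664=-13.57471
k=1: b·v=4.46×(-0.141)=-0.62886; √(2b)=2.98664; u=(-0.62886+13.513)/2.98664=4.31393, w=(-0.62886−13.513)/2.98664=-4.73504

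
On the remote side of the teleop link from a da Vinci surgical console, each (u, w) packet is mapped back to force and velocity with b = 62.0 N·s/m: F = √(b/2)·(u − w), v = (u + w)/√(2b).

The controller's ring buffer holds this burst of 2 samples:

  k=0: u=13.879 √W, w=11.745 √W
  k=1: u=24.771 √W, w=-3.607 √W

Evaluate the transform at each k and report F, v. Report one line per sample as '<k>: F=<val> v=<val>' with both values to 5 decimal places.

k=0: u−w=2.13400, u+w=25.62400; √(b/2)=5.56776, √(2b)=11.13553; F=5.56776×2.134=11.88161, v=25.62400/11.13553=2.30110
k=1: u−w=28.37800, u+w=21.16400; √(b/2)=5.56776, √(2b)=11.13553; F=5.56776×28.378=158.00202, v=21.16400/11.13553=1.90058

0: F=11.88161 v=2.30110
1: F=158.00202 v=1.90058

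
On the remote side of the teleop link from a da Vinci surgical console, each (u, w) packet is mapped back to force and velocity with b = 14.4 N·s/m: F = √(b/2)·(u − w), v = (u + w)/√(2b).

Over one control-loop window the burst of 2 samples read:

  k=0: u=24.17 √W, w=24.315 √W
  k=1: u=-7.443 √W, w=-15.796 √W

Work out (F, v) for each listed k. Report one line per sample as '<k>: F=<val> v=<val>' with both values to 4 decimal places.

0: F=-0.3891 v=9.0346
1: F=22.4135 v=-4.3303

k=0: u−w=-0.1450, u+w=48.4850; √(b/2)=2.6833, √(2b)=5.3666; F=2.6833×(-0.145)=-0.3891, v=48.4850/5.3666=9.0346
k=1: u−w=8.3530, u+w=-23.2390; √(b/2)=2.6833, √(2b)=5.3666; F=2.6833×8.353=22.4135, v=-23.2390/5.3666=-4.3303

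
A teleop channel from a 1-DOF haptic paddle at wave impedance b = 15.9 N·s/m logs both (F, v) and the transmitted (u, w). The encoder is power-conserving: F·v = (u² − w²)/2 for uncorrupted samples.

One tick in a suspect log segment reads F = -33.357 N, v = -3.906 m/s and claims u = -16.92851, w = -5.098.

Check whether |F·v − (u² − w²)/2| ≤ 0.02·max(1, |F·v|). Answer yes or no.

yes

F·v = (-33.357)×(-3.906) = 130.2924 W.
(u² − w²)/2 = (286.5745 − 25.9896)/2 = 130.2924 W.
|Δ| = 0.0000;  2% of max(1, |F·v|) = 2.6058.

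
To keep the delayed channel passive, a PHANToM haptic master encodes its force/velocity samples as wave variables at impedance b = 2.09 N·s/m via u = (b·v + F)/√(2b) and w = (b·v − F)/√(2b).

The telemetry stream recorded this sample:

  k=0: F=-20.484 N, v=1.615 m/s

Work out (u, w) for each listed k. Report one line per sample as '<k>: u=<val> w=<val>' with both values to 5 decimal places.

0: u=-8.36811 w=11.66999

k=0: b·v=2.09×1.615=3.37535; √(2b)=2.04450; u=(3.37535+(-20.484))/2.04450=-8.36811, w=(3.37535−(-20.484))/2.04450=11.66999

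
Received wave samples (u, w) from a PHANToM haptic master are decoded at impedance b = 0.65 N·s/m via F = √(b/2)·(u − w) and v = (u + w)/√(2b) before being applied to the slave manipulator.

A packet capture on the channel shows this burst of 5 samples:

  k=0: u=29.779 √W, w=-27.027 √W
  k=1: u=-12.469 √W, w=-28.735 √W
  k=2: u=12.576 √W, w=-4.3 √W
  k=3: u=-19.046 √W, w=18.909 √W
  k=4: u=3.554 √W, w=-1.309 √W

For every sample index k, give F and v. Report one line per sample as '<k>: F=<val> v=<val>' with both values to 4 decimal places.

0: F=32.3844 v=2.4137
1: F=9.2730 v=-36.1383
2: F=9.6208 v=7.2585
3: F=-21.6377 v=-0.1202
4: F=2.7723 v=1.9690

k=0: u−w=56.8060, u+w=2.7520; √(b/2)=0.5701, √(2b)=1.1402; F=0.5701×56.806=32.3844, v=2.7520/1.1402=2.4137
k=1: u−w=16.2660, u+w=-41.2040; √(b/2)=0.5701, √(2b)=1.1402; F=0.5701×16.266=9.2730, v=-41.2040/1.1402=-36.1383
k=2: u−w=16.8760, u+w=8.2760; √(b/2)=0.5701, √(2b)=1.1402; F=0.5701×16.876=9.6208, v=8.2760/1.1402=7.2585
k=3: u−w=-37.9550, u+w=-0.1370; √(b/2)=0.5701, √(2b)=1.1402; F=0.5701×(-37.955)=-21.6377, v=-0.1370/1.1402=-0.1202
k=4: u−w=4.8630, u+w=2.2450; √(b/2)=0.5701, √(2b)=1.1402; F=0.5701×4.863=2.7723, v=2.2450/1.1402=1.9690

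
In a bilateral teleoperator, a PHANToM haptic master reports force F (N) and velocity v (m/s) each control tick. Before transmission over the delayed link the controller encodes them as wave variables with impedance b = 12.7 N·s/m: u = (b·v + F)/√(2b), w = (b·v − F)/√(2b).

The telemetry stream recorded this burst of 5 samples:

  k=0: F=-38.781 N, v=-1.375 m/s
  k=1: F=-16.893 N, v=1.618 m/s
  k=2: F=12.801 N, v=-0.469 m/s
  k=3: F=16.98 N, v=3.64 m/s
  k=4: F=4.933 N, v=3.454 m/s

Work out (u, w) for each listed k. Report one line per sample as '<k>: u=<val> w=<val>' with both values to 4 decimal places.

k=0: b·v=12.7×(-1.375)=-17.4625; √(2b)=5.0398; u=(-17.4625+(-38.781))/5.0398=-11.1598, w=(-17.4625−(-38.781))/5.0398=4.2300
k=1: b·v=12.7×1.618=20.5486; √(2b)=5.0398; u=(20.5486+(-16.893))/5.0398=0.7253, w=(20.5486−(-16.893))/5.0398=7.4291
k=2: b·v=12.7×(-0.469)=-5.9563; √(2b)=5.0398; u=(-5.9563+12.801)/5.0398=1.3581, w=(-5.9563−12.801)/5.0398=-3.7218
k=3: b·v=12.7×3.64=46.2280; √(2b)=5.0398; u=(46.2280+16.98)/5.0398=12.5417, w=(46.2280−16.98)/5.0398=5.8034
k=4: b·v=12.7×3.454=43.8658; √(2b)=5.0398; u=(43.8658+4.933)/5.0398=9.6826, w=(43.8658−4.933)/5.0398=7.7250

0: u=-11.1598 w=4.2300
1: u=0.7253 w=7.4291
2: u=1.3581 w=-3.7218
3: u=12.5417 w=5.8034
4: u=9.6826 w=7.7250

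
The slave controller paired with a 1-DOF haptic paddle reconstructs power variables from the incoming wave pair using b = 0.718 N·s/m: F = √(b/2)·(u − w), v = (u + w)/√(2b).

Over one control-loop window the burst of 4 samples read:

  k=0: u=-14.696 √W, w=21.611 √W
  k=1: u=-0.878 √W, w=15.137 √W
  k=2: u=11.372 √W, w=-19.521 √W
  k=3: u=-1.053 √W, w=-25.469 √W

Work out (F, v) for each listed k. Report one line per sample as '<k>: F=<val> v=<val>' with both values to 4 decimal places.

k=0: u−w=-36.3070, u+w=6.9150; √(b/2)=0.5992, √(2b)=1.1983; F=0.5992×(-36.307)=-21.7539, v=6.9150/1.1983=5.7705
k=1: u−w=-16.0150, u+w=14.2590; √(b/2)=0.5992, √(2b)=1.1983; F=0.5992×(-16.015)=-9.5956, v=14.2590/1.1983=11.8990
k=2: u−w=30.8930, u+w=-8.1490; √(b/2)=0.5992, √(2b)=1.1983; F=0.5992×30.893=18.5100, v=-8.1490/1.1983=-6.8003
k=3: u−w=24.4160, u+w=-26.5220; √(b/2)=0.5992, √(2b)=1.1983; F=0.5992×24.416=14.6292, v=-26.5220/1.1983=-22.1324

0: F=-21.7539 v=5.7705
1: F=-9.5956 v=11.8990
2: F=18.5100 v=-6.8003
3: F=14.6292 v=-22.1324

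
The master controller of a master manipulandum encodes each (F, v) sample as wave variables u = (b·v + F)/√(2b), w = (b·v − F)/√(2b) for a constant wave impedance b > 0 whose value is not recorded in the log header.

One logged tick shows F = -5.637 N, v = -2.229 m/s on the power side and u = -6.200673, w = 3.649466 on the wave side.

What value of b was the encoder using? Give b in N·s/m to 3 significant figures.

b = 0.655 N·s/m

u + w = -2.551207;  u + w = √(2b)·v, so √(2b) = -2.551207/(-2.229) = 1.144552.
b = (√(2b))²/2 = 1.310000/2 = 0.655000.
(Check via u − w = 2F/√(2b): u − w = -9.850139, 2F/√(2b) = -9.850140.)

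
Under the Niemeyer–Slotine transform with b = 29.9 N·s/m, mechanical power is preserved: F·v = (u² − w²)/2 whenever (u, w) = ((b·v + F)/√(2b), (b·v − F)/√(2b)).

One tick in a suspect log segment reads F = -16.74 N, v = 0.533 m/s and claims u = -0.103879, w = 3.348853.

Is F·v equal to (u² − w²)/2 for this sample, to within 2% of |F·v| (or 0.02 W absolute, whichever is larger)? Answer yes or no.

no

F·v = (-16.74)×0.533 = -8.922420 W.
(u² − w²)/2 = (0.010791 − 11.214816)/2 = -5.602013 W.
|Δ| = 3.320407;  2% of max(1, |F·v|) = 0.178448.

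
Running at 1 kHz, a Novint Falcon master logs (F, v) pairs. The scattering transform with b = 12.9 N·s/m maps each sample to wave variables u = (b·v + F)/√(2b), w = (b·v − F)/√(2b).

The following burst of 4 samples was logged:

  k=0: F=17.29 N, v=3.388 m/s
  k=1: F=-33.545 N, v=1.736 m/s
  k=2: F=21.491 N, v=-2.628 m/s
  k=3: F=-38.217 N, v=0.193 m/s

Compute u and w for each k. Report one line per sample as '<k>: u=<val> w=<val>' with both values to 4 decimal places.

k=0: b·v=12.9×3.388=43.7052; √(2b)=5.0794; u=(43.7052+17.29)/5.0794=12.0084, w=(43.7052−17.29)/5.0794=5.2005
k=1: b·v=12.9×1.736=22.3944; √(2b)=5.0794; u=(22.3944+(-33.545))/5.0794=-2.1953, w=(22.3944−(-33.545))/5.0794=11.0131
k=2: b·v=12.9×(-2.628)=-33.9012; √(2b)=5.0794; u=(-33.9012+21.491)/5.0794=-2.4433, w=(-33.9012−21.491)/5.0794=-10.9053
k=3: b·v=12.9×0.193=2.4897; √(2b)=5.0794; u=(2.4897+(-38.217))/5.0794=-7.0338, w=(2.4897−(-38.217))/5.0794=8.0141

0: u=12.0084 w=5.2005
1: u=-2.1953 w=11.0131
2: u=-2.4433 w=-10.9053
3: u=-7.0338 w=8.0141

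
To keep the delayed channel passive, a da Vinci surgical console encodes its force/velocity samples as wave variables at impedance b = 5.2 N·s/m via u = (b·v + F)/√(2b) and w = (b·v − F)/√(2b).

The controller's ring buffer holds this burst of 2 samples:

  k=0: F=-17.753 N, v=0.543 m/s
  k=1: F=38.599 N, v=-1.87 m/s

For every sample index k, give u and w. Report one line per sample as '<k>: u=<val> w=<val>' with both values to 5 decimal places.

0: u=-4.62941 w=6.38053
1: u=8.95376 w=-14.98433

k=0: b·v=5.2×0.543=2.82360; √(2b)=3.22490; u=(2.82360+(-17.753))/3.22490=-4.62941, w=(2.82360−(-17.753))/3.22490=6.38053
k=1: b·v=5.2×(-1.87)=-9.72400; √(2b)=3.22490; u=(-9.72400+38.599)/3.22490=8.95376, w=(-9.72400−38.599)/3.22490=-14.98433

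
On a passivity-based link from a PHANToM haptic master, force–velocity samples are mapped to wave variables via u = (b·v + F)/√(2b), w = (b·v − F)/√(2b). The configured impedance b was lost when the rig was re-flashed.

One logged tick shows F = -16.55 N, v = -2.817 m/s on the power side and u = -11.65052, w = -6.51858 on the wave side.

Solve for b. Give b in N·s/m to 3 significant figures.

u + w = -18.16910;  u + w = √(2b)·v, so √(2b) = -18.16910/(-2.817) = 6.44980.
b = (√(2b))²/2 = 41.59998/2 = 20.79999.
(Check via u − w = 2F/√(2b): u − w = -5.13194, 2F/√(2b) = -5.13194.)

b = 20.8 N·s/m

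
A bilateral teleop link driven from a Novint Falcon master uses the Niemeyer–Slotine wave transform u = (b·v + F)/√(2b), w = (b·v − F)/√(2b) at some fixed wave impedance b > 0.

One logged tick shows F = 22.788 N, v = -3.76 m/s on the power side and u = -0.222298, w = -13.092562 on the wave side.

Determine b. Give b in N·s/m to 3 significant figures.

b = 6.27 N·s/m

u + w = -13.314860;  u + w = √(2b)·v, so √(2b) = -13.314860/(-3.76) = 3.541186.
b = (√(2b))²/2 = 12.539999/2 = 6.270000.
(Check via u − w = 2F/√(2b): u − w = 12.870264, 2F/√(2b) = 12.870264.)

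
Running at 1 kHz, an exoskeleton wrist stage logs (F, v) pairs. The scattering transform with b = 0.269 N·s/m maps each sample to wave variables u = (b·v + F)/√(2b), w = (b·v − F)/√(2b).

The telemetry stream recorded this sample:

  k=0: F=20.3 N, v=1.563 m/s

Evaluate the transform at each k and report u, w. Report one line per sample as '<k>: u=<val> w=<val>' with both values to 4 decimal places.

k=0: b·v=0.269×1.563=0.4204; √(2b)=0.7335; u=(0.4204+20.3)/0.7335=28.2493, w=(0.4204−20.3)/0.7335=-27.1029

0: u=28.2493 w=-27.1029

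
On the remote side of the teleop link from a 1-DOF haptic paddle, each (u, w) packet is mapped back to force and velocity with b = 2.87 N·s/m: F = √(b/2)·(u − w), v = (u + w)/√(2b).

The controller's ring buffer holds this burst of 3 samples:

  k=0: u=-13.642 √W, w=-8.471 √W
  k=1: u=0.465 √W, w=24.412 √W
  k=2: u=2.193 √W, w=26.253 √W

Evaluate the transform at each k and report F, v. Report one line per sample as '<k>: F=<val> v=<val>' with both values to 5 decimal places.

0: F=-6.19442 v=-9.22979
1: F=-28.68647 v=10.38346
2: F=-28.82183 v=11.87313

k=0: u−w=-5.17100, u+w=-22.11300; √(b/2)=1.19791, √(2b)=2.39583; F=1.19791×(-5.171)=-6.19442, v=-22.11300/2.39583=-9.22979
k=1: u−w=-23.94700, u+w=24.87700; √(b/2)=1.19791, √(2b)=2.39583; F=1.19791×(-23.947)=-28.68647, v=24.87700/2.39583=10.38346
k=2: u−w=-24.06000, u+w=28.44600; √(b/2)=1.19791, √(2b)=2.39583; F=1.19791×(-24.06)=-28.82183, v=28.44600/2.39583=11.87313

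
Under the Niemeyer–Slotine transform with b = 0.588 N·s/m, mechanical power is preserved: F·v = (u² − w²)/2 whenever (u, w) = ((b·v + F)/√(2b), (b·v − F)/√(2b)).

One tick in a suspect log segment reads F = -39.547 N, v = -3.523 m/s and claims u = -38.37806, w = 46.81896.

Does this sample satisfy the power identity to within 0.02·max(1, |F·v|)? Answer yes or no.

F·v = (-39.547)×(-3.523) = 139.3241 W.
(u² − w²)/2 = (1472.8755 − 2192.0150)/2 = -359.5698 W.
|Δ| = 498.8938;  2% of max(1, |F·v|) = 2.7865.

no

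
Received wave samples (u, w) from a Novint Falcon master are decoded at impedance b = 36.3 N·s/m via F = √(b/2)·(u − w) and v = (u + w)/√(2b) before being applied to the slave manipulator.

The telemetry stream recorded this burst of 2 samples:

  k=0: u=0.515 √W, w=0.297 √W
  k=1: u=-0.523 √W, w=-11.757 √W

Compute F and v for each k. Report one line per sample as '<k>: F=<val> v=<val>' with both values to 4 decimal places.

k=0: u−w=0.2180, u+w=0.8120; √(b/2)=4.2603, √(2b)=8.5206; F=4.2603×0.218=0.9287, v=0.8120/8.5206=0.0953
k=1: u−w=11.2340, u+w=-12.2800; √(b/2)=4.2603, √(2b)=8.5206; F=4.2603×11.234=47.8600, v=-12.2800/8.5206=-1.4412

0: F=0.9287 v=0.0953
1: F=47.8600 v=-1.4412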